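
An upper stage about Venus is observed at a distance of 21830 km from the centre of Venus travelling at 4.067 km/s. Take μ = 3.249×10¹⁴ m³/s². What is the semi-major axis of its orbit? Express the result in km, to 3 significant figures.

r = 2.183×10⁷ m.
Specific orbital energy ε = v²/2 − μ/r = (4067)²/2 − 3.249×10¹⁴/2.183×10⁷ = -6.613×10⁶ J/kg.
Since ε = −μ/(2a), a = −μ/(2ε) = 2.457×10⁷ m = 24565 km.

a ≈ 24600 km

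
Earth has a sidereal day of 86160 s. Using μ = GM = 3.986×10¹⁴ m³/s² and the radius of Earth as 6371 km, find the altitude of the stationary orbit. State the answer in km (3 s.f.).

A synchronous orbit has period T, so by Kepler's third law a = (μT²/4π²)^(1/3).
μT²/4π² = 3.986×10¹⁴ × (8.616×10⁴)² / 39.48 = 7.495×10²² m³.
a = 4.216×10⁷ m = 42163 km.
Altitude h = a − R = 42163 − 6371 = 35792 km.

h_sync ≈ 35800 km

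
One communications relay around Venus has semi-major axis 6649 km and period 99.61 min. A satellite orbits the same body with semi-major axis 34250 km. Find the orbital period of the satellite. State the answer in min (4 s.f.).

Kepler's third law: T² ∝ a³, so T₂ = T₁ (a₂/a₁)^(3/2).
a₂/a₁ = 5.151, (a₂/a₁)^(3/2) = 11.69.
T₂ = 99.61 × 11.69 = 1165 min.

T₂ ≈ 1165 min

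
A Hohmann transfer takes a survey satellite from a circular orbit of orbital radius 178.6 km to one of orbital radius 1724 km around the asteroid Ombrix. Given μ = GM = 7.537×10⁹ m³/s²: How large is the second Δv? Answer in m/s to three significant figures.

Δv ≈ 37.5 m/s

r₁ = 178.6 km = 1.786×10⁵ m.
r₂ = 1724 km = 1.724×10⁶ m.
Transfer ellipse a_t = (r₁ + r₂)/2 = 9.513×10⁵ m.
At r₁: circular v_c1 = √(μ/r₁) = 205.4 m/s; transfer-periapsis v_p = √[μ(2/r₁ − 1/a_t)] = 276.5 m/s.
At r₂: circular v_c2 = √(μ/r₂) = 66.12 m/s; transfer-apoapsis v_a = √[μ(2/r₂ − 1/a_t)] = 28.65 m/s.
Δv₂ = v_c2 − v_a = 37.47 m/s.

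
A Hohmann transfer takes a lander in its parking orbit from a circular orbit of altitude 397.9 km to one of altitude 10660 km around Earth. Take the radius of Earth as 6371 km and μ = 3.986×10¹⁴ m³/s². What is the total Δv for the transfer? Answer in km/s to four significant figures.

Δv_total ≈ 2.696 km/s

r₁ = 6371 + 397.9 = 6768.9 km = 6.7689×10⁶ m.
r₂ = 6371 + 10660 = 17031 km = 1.7031×10⁷ m.
Transfer ellipse a_t = (r₁ + r₂)/2 = 1.190×10⁷ m.
At r₁: circular v_c1 = √(μ/r₁) = 7674 m/s; transfer-perigee v_p = √[μ(2/r₁ − 1/a_t)] = 9180 m/s.
Δv₁ = v_p − v_c1 = 1507 m/s.
At r₂: circular v_c2 = √(μ/r₂) = 4838 m/s; transfer-apogee v_a = √[μ(2/r₂ − 1/a_t)] = 3649 m/s.
Δv₂ = v_c2 − v_a = 1189 m/s.
Total Δv = Δv₁ + Δv₂ = 2696 m/s = 2.696 km/s.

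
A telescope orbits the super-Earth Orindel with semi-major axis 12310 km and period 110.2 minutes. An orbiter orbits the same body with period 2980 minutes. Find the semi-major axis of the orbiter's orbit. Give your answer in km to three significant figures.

a₂ ≈ 1.11×10⁵ km

Kepler's third law: a³ ∝ T², so a₂ = a₁ (T₂/T₁)^(2/3).
T₂/T₁ = 27.04, (T₂/T₁)^(2/3) = 9.009.
a₂ = 12310 × 9.009 = 1.109×10⁵ km.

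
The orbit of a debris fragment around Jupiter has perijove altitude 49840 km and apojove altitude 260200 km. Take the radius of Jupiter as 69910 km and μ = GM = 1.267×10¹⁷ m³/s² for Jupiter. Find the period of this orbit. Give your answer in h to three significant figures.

r_p = 69910 + 49840 = 119750 km = 1.1975×10⁸ m.
r_a = 69910 + 260200 = 330110 km = 3.3011×10⁸ m.
Semi-major axis a = (r_p + r_a)/2 = (1.1975×10⁵ + 3.3011×10⁵)/2 = 2.2493×10⁵ km = 2.249×10⁸ m.
By Kepler's third law T = 2π√(a³/μ) = 2π × 9.477×10³ = 5.955×10⁴ s.
= 16.54 h.

T ≈ 16.5 h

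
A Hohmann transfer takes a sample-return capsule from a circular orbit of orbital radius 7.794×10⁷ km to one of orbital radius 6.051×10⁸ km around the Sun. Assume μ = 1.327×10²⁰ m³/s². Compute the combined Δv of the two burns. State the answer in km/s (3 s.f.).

r₁ = 7.794×10⁷ km = 7.794×10¹⁰ m.
r₂ = 6.051×10⁸ km = 6.051×10¹¹ m.
Transfer ellipse a_t = (r₁ + r₂)/2 = 3.415×10¹¹ m.
At r₁: circular v_c1 = √(μ/r₁) = 41260 m/s; transfer-perihelion v_p = √[μ(2/r₁ − 1/a_t)] = 54920 m/s.
Δv₁ = v_p − v_c1 = 13660 m/s.
At r₂: circular v_c2 = √(μ/r₂) = 14810 m/s; transfer-aphelion v_a = √[μ(2/r₂ − 1/a_t)] = 7074 m/s.
Δv₂ = v_c2 − v_a = 7734 m/s.
Total Δv = Δv₁ + Δv₂ = 21400 m/s = 21.40 km/s.

Δv_total ≈ 21.4 km/s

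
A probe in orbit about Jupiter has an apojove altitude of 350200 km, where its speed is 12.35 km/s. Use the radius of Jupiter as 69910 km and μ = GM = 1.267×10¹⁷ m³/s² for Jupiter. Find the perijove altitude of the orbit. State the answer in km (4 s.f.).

r_a = 69910 + 350200 = 4.2011×10⁵ km = 4.201×10⁸ m.
Specific energy ε = v²/2 − μ/r = -2.253×10⁸ J/kg, so a = −μ/(2ε) = 2.811×10⁸ m.
The apsides satisfy r_p + r_a = 2a, so the perijove radius is 2a − r_a = 1.422×10⁸ m = 1.4219×10⁵ km.
Perijove altitude = 1.4219×10⁵ − 69910 = 72275 km.

perijove altitude ≈ 72280 km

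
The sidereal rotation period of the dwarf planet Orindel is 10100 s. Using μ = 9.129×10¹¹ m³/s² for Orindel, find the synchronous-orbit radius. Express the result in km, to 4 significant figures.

r_sync ≈ 1331 km

A synchronous orbit has period T, so by Kepler's third law a = (μT²/4π²)^(1/3).
μT²/4π² = 9.129×10¹¹ × (1.010×10⁴)² / 39.48 = 2.359×10¹⁸ m³.
a = 1.331×10⁶ m = 1331.2 km.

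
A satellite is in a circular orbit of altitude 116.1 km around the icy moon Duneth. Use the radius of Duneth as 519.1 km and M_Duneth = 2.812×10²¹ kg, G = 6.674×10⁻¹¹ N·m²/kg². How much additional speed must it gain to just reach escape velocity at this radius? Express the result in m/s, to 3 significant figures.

Δv ≈ 225 m/s

μ = GM = 6.674×10⁻¹¹ × 2.812×10²¹ = 1.877×10¹¹ m³/s².
r = 519.1 + 116.1 = 635.20 km = 6.3520×10⁵ m.
Circular speed v_c = √(μ/r) = 543.6 m/s.
Escape speed v_esc = √(2μ/r) = √2 × v_c = 768.7 m/s.
Δv = v_esc − v_c = 225.1 m/s.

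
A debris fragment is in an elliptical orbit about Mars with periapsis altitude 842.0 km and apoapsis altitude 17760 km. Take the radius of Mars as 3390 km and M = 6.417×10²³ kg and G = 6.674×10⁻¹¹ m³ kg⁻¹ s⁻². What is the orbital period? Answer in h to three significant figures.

T ≈ 12.1 h

μ = GM = 6.674×10⁻¹¹ × 6.417×10²³ = 4.283×10¹³ m³/s².
r_p = 3390 + 842.0 = 4232.0 km = 4.2320×10⁶ m.
r_a = 3390 + 17760 = 21150 km = 2.1150×10⁷ m.
Semi-major axis a = (r_p + r_a)/2 = (4232.0 + 21150)/2 = 12691 km = 1.269×10⁷ m.
By Kepler's third law T = 2π√(a³/μ) = 2π × 6.909×10³ = 4.341×10⁴ s.
= 12.06 h.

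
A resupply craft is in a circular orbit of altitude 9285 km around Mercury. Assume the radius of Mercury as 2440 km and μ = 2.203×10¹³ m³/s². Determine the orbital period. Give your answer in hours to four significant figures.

T ≈ 14.93 hours

r = 2440 + 9285 = 11725 km = 1.1725×10⁷ m.
Kepler's third law: T = 2π√(r³/μ) = 2π√((1.172×10⁷)³ / 2.203×10¹³).
r³/μ = 7.317×10⁷ s², so T = 2π × 8.554×10³ = 5.375×10⁴ s.
Converting: 5.375×10⁴ s ÷ 3600 = 14.93 hours.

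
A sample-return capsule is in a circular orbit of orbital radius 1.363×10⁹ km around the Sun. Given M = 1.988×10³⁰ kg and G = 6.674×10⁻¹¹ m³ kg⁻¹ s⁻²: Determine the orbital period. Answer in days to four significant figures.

μ = GM = 6.674×10⁻¹¹ × 1.988×10³⁰ = 1.327×10²⁰ m³/s².
r = 1.363×10⁹ km = 1.363×10¹² m.
Kepler's third law: T = 2π√(r³/μ) = 2π√((1.363×10¹²)³ / 1.327×10²⁰).
r³/μ = 1.908×10¹⁶ s², so T = 2π × 1.381×10⁸ = 8.680×10⁸ s.
Converting: 8.680×10⁸ s ÷ 86400 = 10050 days.

T ≈ 10050 days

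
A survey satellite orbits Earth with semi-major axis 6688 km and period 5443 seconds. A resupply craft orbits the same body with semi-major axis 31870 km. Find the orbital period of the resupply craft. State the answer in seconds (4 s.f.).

T₂ ≈ 56620 seconds

Kepler's third law: T² ∝ a³, so T₂ = T₁ (a₂/a₁)^(3/2).
a₂/a₁ = 4.765, (a₂/a₁)^(3/2) = 10.40.
T₂ = 5443 × 10.40 = 56620 seconds.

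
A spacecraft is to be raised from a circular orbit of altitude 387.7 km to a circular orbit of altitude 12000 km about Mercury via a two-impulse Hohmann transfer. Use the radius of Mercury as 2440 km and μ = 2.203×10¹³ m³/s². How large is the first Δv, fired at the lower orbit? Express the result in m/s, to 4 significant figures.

Δv ≈ 818.5 m/s

r₁ = 2440 + 387.7 = 2827.7 km = 2.8277×10⁶ m.
r₂ = 2440 + 12000 = 14440 km = 1.4440×10⁷ m.
Transfer ellipse a_t = (r₁ + r₂)/2 = 8.634×10⁶ m.
At r₁: circular v_c1 = √(μ/r₁) = 2791 m/s; transfer-periherm v_p = √[μ(2/r₁ − 1/a_t)] = 3610 m/s.
Δv₁ = v_p − v_c1 = 818.5 m/s.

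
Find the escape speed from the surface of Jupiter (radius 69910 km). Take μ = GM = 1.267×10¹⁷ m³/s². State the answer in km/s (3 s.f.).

r = R = 6.991×10⁷ m.
Escape speed v_esc = √(2μ/r) = √(2 × 1.267×10¹⁷ / 6.991×10⁷) = √(3.625×10⁹) = 60210 m/s.
= 60.21 km/s.

v_esc ≈ 60.2 km/s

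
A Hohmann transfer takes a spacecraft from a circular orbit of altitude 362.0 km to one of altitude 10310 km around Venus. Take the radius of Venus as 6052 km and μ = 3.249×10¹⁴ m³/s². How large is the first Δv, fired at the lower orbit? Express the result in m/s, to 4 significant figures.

r₁ = 6052 + 362.0 = 6414.0 km = 6.4140×10⁶ m.
r₂ = 6052 + 10310 = 16362 km = 1.6362×10⁷ m.
Transfer ellipse a_t = (r₁ + r₂)/2 = 1.139×10⁷ m.
At r₁: circular v_c1 = √(μ/r₁) = 7117 m/s; transfer-periapsis v_p = √[μ(2/r₁ − 1/a_t)] = 8531 m/s.
Δv₁ = v_p − v_c1 = 1414 m/s.

Δv ≈ 1414 m/s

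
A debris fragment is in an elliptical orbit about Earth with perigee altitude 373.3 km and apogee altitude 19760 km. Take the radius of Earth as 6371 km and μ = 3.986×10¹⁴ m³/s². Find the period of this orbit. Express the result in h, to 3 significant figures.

r_p = 6371 + 373.3 = 6744.3 km = 6.7443×10⁶ m.
r_a = 6371 + 19760 = 26131 km = 2.6131×10⁷ m.
Semi-major axis a = (r_p + r_a)/2 = (6744.3 + 26131)/2 = 16438 km = 1.644×10⁷ m.
By Kepler's third law T = 2π√(a³/μ) = 2π × 3.338×10³ = 2.097×10⁴ s.
= 5.826 h.

T ≈ 5.83 h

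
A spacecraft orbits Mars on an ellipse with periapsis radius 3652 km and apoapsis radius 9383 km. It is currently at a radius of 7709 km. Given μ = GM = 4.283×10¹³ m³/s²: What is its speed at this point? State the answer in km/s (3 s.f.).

Semi-major axis a = (r_p + r_a)/2 = 6517.5 km = 6.518×10⁶ m.
Vis-viva: v² = μ(2/r − 1/a) = 4.283×10¹³ × (2.594×10⁻⁷ − 1.534×10⁻⁷) = 4.540×10⁶ m²/s².
v = 2131 m/s = 2.131 km/s.

v ≈ 2.13 km/s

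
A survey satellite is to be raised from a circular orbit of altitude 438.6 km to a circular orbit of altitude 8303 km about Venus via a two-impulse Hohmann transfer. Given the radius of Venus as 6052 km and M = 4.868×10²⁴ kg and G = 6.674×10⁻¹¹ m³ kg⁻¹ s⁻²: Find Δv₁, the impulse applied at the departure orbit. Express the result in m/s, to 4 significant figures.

μ = GM = 6.674×10⁻¹¹ × 4.868×10²⁴ = 3.249×10¹⁴ m³/s².
r₁ = 6052 + 438.6 = 6490.6 km = 6.4906×10⁶ m.
r₂ = 6052 + 8303 = 14355 km = 1.4355×10⁷ m.
Transfer ellipse a_t = (r₁ + r₂)/2 = 1.042×10⁷ m.
At r₁: circular v_c1 = √(μ/r₁) = 7075 m/s; transfer-periapsis v_p = √[μ(2/r₁ − 1/a_t)] = 8303 m/s.
Δv₁ = v_p − v_c1 = 1228 m/s.

Δv ≈ 1228 m/s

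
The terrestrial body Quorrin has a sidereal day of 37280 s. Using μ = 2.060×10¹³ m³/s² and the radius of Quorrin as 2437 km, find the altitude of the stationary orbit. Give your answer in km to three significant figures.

A synchronous orbit has period T, so by Kepler's third law a = (μT²/4π²)^(1/3).
μT²/4π² = 2.060×10¹³ × (3.728×10⁴)² / 39.48 = 7.252×10²⁰ m³.
a = 8.984×10⁶ m = 8984.3 km.
Altitude h = a − R = 8984.3 − 2437 = 6547.3 km.

h_sync ≈ 6550 km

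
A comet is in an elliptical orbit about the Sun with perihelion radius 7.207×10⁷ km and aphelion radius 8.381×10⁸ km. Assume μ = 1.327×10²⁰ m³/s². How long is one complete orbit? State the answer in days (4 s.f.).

Semi-major axis a = (r_p + r_a)/2 = (7.2070×10⁷ + 8.3810×10⁸)/2 = 4.5508×10⁸ km = 4.551×10¹¹ m.
By Kepler's third law T = 2π√(a³/μ) = 2π × 2.665×10⁷ = 1.674×10⁸ s.
= 1938 days.

T ≈ 1938 days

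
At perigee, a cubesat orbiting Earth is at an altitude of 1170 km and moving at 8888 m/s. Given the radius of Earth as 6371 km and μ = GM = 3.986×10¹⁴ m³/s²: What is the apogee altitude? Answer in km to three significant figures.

apogee altitude ≈ 15900 km

r_p = 6371 + 1170 = 7541.0 km = 7.541×10⁶ m.
Specific energy ε = v²/2 − μ/r = -1.336×10⁷ J/kg, so a = −μ/(2ε) = 1.492×10⁷ m.
The apsides satisfy r_p + r_a = 2a, so the apogee radius is 2a − r_p = 2.230×10⁷ m = 22296 km.
Apogee altitude = 22296 − 6371 = 15925 km.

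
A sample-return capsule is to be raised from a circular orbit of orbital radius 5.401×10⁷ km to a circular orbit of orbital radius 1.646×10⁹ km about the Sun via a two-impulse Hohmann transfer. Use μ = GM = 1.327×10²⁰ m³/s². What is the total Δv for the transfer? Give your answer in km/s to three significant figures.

r₁ = 5.401×10⁷ km = 5.401×10¹⁰ m.
r₂ = 1.646×10⁹ km = 1.646×10¹² m.
Transfer ellipse a_t = (r₁ + r₂)/2 = 8.500×10¹¹ m.
At r₁: circular v_c1 = √(μ/r₁) = 49570 m/s; transfer-perihelion v_p = √[μ(2/r₁ − 1/a_t)] = 68980 m/s.
Δv₁ = v_p − v_c1 = 19410 m/s.
At r₂: circular v_c2 = √(μ/r₂) = 8979 m/s; transfer-aphelion v_a = √[μ(2/r₂ − 1/a_t)] = 2263 m/s.
Δv₂ = v_c2 − v_a = 6716 m/s.
Total Δv = Δv₁ + Δv₂ = 26120 m/s = 26.12 km/s.

Δv_total ≈ 26.1 km/s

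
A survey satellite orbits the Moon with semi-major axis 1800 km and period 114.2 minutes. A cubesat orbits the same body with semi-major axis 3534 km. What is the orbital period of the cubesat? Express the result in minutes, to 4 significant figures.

Kepler's third law: T² ∝ a³, so T₂ = T₁ (a₂/a₁)^(3/2).
a₂/a₁ = 1.963, (a₂/a₁)^(3/2) = 2.751.
T₂ = 114.2 × 2.751 = 314.2 minutes.

T₂ ≈ 314.2 minutes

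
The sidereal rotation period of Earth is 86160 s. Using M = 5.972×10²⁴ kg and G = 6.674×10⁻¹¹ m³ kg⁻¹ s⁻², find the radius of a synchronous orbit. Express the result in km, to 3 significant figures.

r_sync ≈ 42200 km

μ = GM = 6.674×10⁻¹¹ × 5.972×10²⁴ = 3.986×10¹⁴ m³/s².
A synchronous orbit has period T, so by Kepler's third law a = (μT²/4π²)^(1/3).
μT²/4π² = 3.986×10¹⁴ × (8.616×10⁴)² / 39.48 = 7.495×10²² m³.
a = 4.216×10⁷ m = 42162 km.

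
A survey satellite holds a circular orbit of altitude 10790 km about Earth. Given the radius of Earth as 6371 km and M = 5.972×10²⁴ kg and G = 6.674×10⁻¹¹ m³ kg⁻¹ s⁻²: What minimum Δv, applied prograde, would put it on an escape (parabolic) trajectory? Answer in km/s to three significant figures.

μ = GM = 6.674×10⁻¹¹ × 5.972×10²⁴ = 3.986×10¹⁴ m³/s².
r = 6371 + 10790 = 17161 km = 1.7161×10⁷ m.
Circular speed v_c = √(μ/r) = 4819 m/s.
Escape speed v_esc = √(2μ/r) = √2 × v_c = 6815 m/s.
Δv = v_esc − v_c = 1996 m/s = 1.996 km/s.

Δv ≈ 2.00 km/s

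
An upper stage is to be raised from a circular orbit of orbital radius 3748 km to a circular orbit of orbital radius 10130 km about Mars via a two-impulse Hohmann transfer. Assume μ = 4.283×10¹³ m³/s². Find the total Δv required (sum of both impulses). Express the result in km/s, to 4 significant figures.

r₁ = 3748 km = 3.748×10⁶ m.
r₂ = 10130 km = 1.013×10⁷ m.
Transfer ellipse a_t = (r₁ + r₂)/2 = 6.939×10⁶ m.
At r₁: circular v_c1 = √(μ/r₁) = 3380 m/s; transfer-periapsis v_p = √[μ(2/r₁ − 1/a_t)] = 4084 m/s.
Δv₁ = v_p − v_c1 = 704.0 m/s.
At r₂: circular v_c2 = √(μ/r₂) = 2056 m/s; transfer-apoapsis v_a = √[μ(2/r₂ − 1/a_t)] = 1511 m/s.
Δv₂ = v_c2 − v_a = 545.0 m/s.
Total Δv = Δv₁ + Δv₂ = 1249 m/s = 1.249 km/s.

Δv_total ≈ 1.249 km/s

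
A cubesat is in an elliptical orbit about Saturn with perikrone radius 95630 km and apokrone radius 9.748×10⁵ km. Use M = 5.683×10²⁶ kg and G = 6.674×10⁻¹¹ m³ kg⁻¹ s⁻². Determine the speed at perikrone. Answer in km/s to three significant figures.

μ = GM = 6.674×10⁻¹¹ × 5.683×10²⁶ = 3.793×10¹⁶ m³/s².
Semi-major axis a = (r_p + r_a)/2 = 5.3522×10⁵ km = 5.352×10⁸ m.
Vis-viva: v² = μ(2/r − 1/a) = 3.793×10¹⁶ × (2.091×10⁻⁸ − 1.868×10⁻⁹) = 7.224×10⁸ m²/s².
v = 26880 m/s = 26.88 km/s.

v ≈ 26.9 km/s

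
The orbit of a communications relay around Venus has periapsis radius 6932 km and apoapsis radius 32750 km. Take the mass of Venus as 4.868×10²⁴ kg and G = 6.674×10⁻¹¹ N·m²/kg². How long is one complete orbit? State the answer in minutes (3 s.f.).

μ = GM = 6.674×10⁻¹¹ × 4.868×10²⁴ = 3.249×10¹⁴ m³/s².
Semi-major axis a = (r_p + r_a)/2 = (6932.0 + 32750)/2 = 19841 km = 1.984×10⁷ m.
By Kepler's third law T = 2π√(a³/μ) = 2π × 4.903×10³ = 3.081×10⁴ s.
= 513.5 minutes.

T ≈ 513 minutes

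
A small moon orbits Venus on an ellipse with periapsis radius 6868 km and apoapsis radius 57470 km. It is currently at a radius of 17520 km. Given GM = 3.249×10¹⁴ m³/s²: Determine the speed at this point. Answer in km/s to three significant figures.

v ≈ 5.20 km/s

Semi-major axis a = (r_p + r_a)/2 = 32169 km = 3.217×10⁷ m.
Vis-viva: v² = μ(2/r − 1/a) = 3.249×10¹⁴ × (1.142×10⁻⁷ − 3.109×10⁻⁸) = 2.699×10⁷ m²/s².
v = 5195 m/s = 5.195 km/s.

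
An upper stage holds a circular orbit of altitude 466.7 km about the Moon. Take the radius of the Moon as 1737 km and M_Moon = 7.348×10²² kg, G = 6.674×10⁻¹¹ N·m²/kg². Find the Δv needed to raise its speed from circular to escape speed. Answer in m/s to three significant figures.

μ = GM = 6.674×10⁻¹¹ × 7.348×10²² = 4.904×10¹² m³/s².
r = 1737 + 466.7 = 2203.7 km = 2.2037×10⁶ m.
Circular speed v_c = √(μ/r) = 1492 m/s.
Escape speed v_esc = √(2μ/r) = √2 × v_c = 2110 m/s.
Δv = v_esc − v_c = 617.9 m/s.

Δv ≈ 618 m/s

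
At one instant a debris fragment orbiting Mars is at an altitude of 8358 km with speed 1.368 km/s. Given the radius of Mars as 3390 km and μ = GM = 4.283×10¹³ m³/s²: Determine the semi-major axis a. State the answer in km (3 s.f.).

r = 3390 + 8358 = 11748 km = 1.175×10⁷ m.
Vis-viva rearranged: 1/a = 2/r − v²/μ = 1.702×10⁻⁷ − 4.369×10⁻⁸ = 1.265×10⁻⁷ m⁻¹.
a = 7.902×10⁶ m = 7902.2 km.

a ≈ 7900 km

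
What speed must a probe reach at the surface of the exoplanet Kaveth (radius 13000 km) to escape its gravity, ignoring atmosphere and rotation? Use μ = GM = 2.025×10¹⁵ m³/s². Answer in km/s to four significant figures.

v_esc ≈ 17.65 km/s

r = R = 1.300×10⁷ m.
Escape speed v_esc = √(2μ/r) = √(2 × 2.025×10¹⁵ / 1.300×10⁷) = √(3.115×10⁸) = 17650 m/s.
= 17.65 km/s.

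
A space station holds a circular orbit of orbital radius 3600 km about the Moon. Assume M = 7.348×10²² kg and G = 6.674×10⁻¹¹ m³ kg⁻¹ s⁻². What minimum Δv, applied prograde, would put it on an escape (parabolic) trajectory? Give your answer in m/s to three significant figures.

Δv ≈ 483 m/s

μ = GM = 6.674×10⁻¹¹ × 7.348×10²² = 4.904×10¹² m³/s².
r = 3600 km = 3.600×10⁶ m.
Circular speed v_c = √(μ/r) = 1167 m/s.
Escape speed v_esc = √(2μ/r) = √2 × v_c = 1651 m/s.
Δv = v_esc − v_c = 483.4 m/s.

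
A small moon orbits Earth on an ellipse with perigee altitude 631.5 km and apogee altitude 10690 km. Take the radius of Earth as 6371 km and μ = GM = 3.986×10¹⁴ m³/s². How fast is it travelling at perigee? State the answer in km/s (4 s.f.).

r_p = 6371 + 631.5 = 7002.5 km = 7.0025×10⁶ m.
r_a = 6371 + 10690 = 17061 km = 1.7061×10⁷ m.
Semi-major axis a = (r_p + r_a)/2 = 12032 km = 1.203×10⁷ m.
Vis-viva: v² = μ(2/r − 1/a) = 3.986×10¹⁴ × (2.856×10⁻⁷ − 8.311×10⁻⁸) = 8.072×10⁷ m²/s².
v = 8984 m/s = 8.984 km/s.

v ≈ 8.984 km/s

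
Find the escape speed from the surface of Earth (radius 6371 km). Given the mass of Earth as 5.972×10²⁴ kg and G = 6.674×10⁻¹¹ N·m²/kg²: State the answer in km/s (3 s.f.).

v_esc ≈ 11.2 km/s

μ = GM = 6.674×10⁻¹¹ × 5.972×10²⁴ = 3.986×10¹⁴ m³/s².
r = R = 6.371×10⁶ m.
Escape speed v_esc = √(2μ/r) = √(2 × 3.986×10¹⁴ / 6.371×10⁶) = √(1.251×10⁸) = 11190 m/s.
= 11.19 km/s.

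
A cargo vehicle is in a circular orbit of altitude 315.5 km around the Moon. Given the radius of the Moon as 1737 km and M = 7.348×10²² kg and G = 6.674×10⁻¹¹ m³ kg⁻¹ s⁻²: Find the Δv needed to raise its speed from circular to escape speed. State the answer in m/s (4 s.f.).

Δv ≈ 640.3 m/s

μ = GM = 6.674×10⁻¹¹ × 7.348×10²² = 4.904×10¹² m³/s².
r = 1737 + 315.5 = 2052.5 km = 2.0525×10⁶ m.
Circular speed v_c = √(μ/r) = 1546 m/s.
Escape speed v_esc = √(2μ/r) = √2 × v_c = 2186 m/s.
Δv = v_esc − v_c = 640.3 m/s.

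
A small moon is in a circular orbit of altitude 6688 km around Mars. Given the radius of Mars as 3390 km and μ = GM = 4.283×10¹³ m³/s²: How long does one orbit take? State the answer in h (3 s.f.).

r = 3390 + 6688 = 10078 km = 1.0078×10⁷ m.
Kepler's third law: T = 2π√(r³/μ) = 2π√((1.008×10⁷)³ / 4.283×10¹³).
r³/μ = 2.390×10⁷ s², so T = 2π × 4.889×10³ = 3.072×10⁴ s.
Converting: 3.072×10⁴ s ÷ 3600 = 8.532 h.

T ≈ 8.53 h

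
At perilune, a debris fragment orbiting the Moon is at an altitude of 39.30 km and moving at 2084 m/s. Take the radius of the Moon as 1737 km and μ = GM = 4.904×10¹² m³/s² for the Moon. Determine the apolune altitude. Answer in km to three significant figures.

r_p = 1737 + 39.30 = 1776.3 km = 1.776×10⁶ m.
Specific energy ε = v²/2 − μ/r = -5.893×10⁵ J/kg, so a = −μ/(2ε) = 4.161×10⁶ m.
The apsides satisfy r_p + r_a = 2a, so the apolune radius is 2a − r_p = 6.546×10⁶ m = 6545.9 km.
Apolune altitude = 6545.9 − 1737 = 4808.9 km.

apolune altitude ≈ 4810 km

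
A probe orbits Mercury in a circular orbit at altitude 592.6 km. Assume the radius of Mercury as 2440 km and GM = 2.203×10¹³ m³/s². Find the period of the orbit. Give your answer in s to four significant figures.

r = 2440 + 592.6 = 3032.6 km = 3.0326×10⁶ m.
Kepler's third law: T = 2π√(r³/μ) = 2π√((3.033×10⁶)³ / 2.203×10¹³).
r³/μ = 1.266×10⁶ s², so T = 2π × 1.125×10³ = 7.070×10³ s.

T ≈ 7070 s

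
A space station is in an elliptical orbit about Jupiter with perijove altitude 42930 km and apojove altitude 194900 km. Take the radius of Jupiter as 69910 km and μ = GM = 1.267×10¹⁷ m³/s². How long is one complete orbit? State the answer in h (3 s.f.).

r_p = 69910 + 42930 = 112840 km = 1.1284×10⁸ m.
r_a = 69910 + 194900 = 264810 km = 2.6481×10⁸ m.
Semi-major axis a = (r_p + r_a)/2 = (1.1284×10⁵ + 2.6481×10⁵)/2 = 1.8882×10⁵ km = 1.888×10⁸ m.
By Kepler's third law T = 2π√(a³/μ) = 2π × 7.290×10³ = 4.580×10⁴ s.
= 12.72 h.

T ≈ 12.7 h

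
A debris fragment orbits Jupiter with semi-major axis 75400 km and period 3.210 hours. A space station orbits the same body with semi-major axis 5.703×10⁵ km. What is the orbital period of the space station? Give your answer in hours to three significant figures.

T₂ ≈ 66.8 hours

Kepler's third law: T² ∝ a³, so T₂ = T₁ (a₂/a₁)^(3/2).
a₂/a₁ = 7.564, (a₂/a₁)^(3/2) = 20.80.
T₂ = 3.210 × 20.80 = 66.77 hours.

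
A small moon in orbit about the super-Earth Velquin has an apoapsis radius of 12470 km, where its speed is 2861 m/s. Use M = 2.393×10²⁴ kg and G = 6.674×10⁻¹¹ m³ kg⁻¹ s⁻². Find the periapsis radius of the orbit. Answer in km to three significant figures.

μ = GM = 6.674×10⁻¹¹ × 2.393×10²⁴ = 1.597×10¹⁴ m³/s².
r_a = 1.247×10⁷ m.
Specific energy ε = v²/2 − μ/r = -8.715×10⁶ J/kg, so a = −μ/(2ε) = 9.163×10⁶ m.
The apsides satisfy r_p + r_a = 2a, so the periapsis radius is 2a − r_a = 5.856×10⁶ m = 5856.2 km.

periapsis radius ≈ 5860 km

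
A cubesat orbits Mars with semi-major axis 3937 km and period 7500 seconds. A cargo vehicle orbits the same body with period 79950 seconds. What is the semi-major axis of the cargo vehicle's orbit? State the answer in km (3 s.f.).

a₂ ≈ 19100 km

Kepler's third law: a³ ∝ T², so a₂ = a₁ (T₂/T₁)^(2/3).
T₂/T₁ = 10.66, (T₂/T₁)^(2/3) = 4.844.
a₂ = 3937 × 4.844 = 19070 km.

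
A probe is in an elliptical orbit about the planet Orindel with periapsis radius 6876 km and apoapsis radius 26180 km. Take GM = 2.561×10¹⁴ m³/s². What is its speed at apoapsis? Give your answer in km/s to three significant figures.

v ≈ 2.02 km/s

Semi-major axis a = (r_p + r_a)/2 = 16528 km = 1.653×10⁷ m.
Vis-viva: v² = μ(2/r − 1/a) = 2.561×10¹⁴ × (7.639×10⁻⁸ − 6.050×10⁻⁸) = 4.070×10⁶ m²/s².
v = 2017 m/s = 2.017 km/s.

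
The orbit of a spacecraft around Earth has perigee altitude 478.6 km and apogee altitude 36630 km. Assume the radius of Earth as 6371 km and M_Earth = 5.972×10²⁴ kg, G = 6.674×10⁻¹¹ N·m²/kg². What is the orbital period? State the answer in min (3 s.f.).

μ = GM = 6.674×10⁻¹¹ × 5.972×10²⁴ = 3.986×10¹⁴ m³/s².
r_p = 6371 + 478.6 = 6849.6 km = 6.8496×10⁶ m.
r_a = 6371 + 36630 = 43001 km = 4.3001×10⁷ m.
Semi-major axis a = (r_p + r_a)/2 = (6849.6 + 43001)/2 = 24925 km = 2.493×10⁷ m.
By Kepler's third law T = 2π√(a³/μ) = 2π × 6.233×10³ = 3.916×10⁴ s.
= 652.7 min.

T ≈ 653 min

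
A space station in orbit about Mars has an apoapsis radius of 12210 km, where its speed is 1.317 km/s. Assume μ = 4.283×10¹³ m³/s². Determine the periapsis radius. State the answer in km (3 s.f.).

periapsis radius ≈ 4010 km

r_a = 1.221×10⁷ m.
Specific energy ε = v²/2 − μ/r = -2.641×10⁶ J/kg, so a = −μ/(2ε) = 8.110×10⁶ m.
The apsides satisfy r_p + r_a = 2a, so the periapsis radius is 2a − r_a = 4.010×10⁶ m = 4010.2 km.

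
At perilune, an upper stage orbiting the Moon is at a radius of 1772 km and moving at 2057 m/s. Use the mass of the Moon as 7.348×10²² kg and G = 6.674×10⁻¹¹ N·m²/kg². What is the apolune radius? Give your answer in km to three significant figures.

apolune radius ≈ 5750 km

μ = GM = 6.674×10⁻¹¹ × 7.348×10²² = 4.904×10¹² m³/s².
r_p = 1.772×10⁶ m.
Specific energy ε = v²/2 − μ/r = -6.519×10⁵ J/kg, so a = −μ/(2ε) = 3.761×10⁶ m.
The apsides satisfy r_p + r_a = 2a, so the apolune radius is 2a − r_p = 5.751×10⁶ m = 5750.7 km.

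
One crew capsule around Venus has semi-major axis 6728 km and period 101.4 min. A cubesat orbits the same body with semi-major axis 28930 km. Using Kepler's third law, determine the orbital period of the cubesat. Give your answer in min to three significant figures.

Kepler's third law: T² ∝ a³, so T₂ = T₁ (a₂/a₁)^(3/2).
a₂/a₁ = 4.300, (a₂/a₁)^(3/2) = 8.916.
T₂ = 101.4 × 8.916 = 904.1 min.

T₂ ≈ 904 min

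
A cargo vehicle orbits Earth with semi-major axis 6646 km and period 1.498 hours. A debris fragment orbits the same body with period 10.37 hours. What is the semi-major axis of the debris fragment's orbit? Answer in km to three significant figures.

Kepler's third law: a³ ∝ T², so a₂ = a₁ (T₂/T₁)^(2/3).
T₂/T₁ = 6.923, (T₂/T₁)^(2/3) = 3.632.
a₂ = 6646 × 3.632 = 24140 km.

a₂ ≈ 24100 km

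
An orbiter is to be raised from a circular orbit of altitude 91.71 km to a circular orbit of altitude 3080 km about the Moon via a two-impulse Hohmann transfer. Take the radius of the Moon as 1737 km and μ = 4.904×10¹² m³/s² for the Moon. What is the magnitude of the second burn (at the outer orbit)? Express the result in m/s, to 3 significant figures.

r₁ = 1737 + 91.71 = 1828.7 km = 1.8287×10⁶ m.
r₂ = 1737 + 3080 = 4817.0 km = 4.8170×10⁶ m.
Transfer ellipse a_t = (r₁ + r₂)/2 = 3.323×10⁶ m.
At r₁: circular v_c1 = √(μ/r₁) = 1638 m/s; transfer-perilune v_p = √[μ(2/r₁ − 1/a_t)] = 1972 m/s.
At r₂: circular v_c2 = √(μ/r₂) = 1009 m/s; transfer-apolune v_a = √[μ(2/r₂ − 1/a_t)] = 748.5 m/s.
Δv₂ = v_c2 − v_a = 260.5 m/s.

Δv ≈ 260 m/s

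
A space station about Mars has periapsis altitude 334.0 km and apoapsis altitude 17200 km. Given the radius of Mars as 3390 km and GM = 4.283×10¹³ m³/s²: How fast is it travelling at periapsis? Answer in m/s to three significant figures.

r_p = 3390 + 334.0 = 3724.0 km = 3.7240×10⁶ m.
r_a = 3390 + 17200 = 20590 km = 2.0590×10⁷ m.
Semi-major axis a = (r_p + r_a)/2 = 12157 km = 1.216×10⁷ m.
Vis-viva: v² = μ(2/r − 1/a) = 4.283×10¹³ × (5.371×10⁻⁷ − 8.226×10⁻⁸) = 1.948×10⁷ m²/s².
v = 4414 m/s.

v ≈ 4410 m/s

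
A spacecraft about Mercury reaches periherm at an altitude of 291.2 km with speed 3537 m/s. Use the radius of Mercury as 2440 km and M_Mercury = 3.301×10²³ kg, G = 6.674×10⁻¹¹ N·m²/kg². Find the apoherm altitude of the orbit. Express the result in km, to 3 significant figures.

apoherm altitude ≈ 6990 km

μ = GM = 6.674×10⁻¹¹ × 3.301×10²³ = 2.203×10¹³ m³/s².
r_p = 2440 + 291.2 = 2731.2 km = 2.731×10⁶ m.
Specific energy ε = v²/2 − μ/r = -1.811×10⁶ J/kg, so a = −μ/(2ε) = 6.082×10⁶ m.
The apsides satisfy r_p + r_a = 2a, so the apoherm radius is 2a − r_p = 9.433×10⁶ m = 9432.6 km.
Apoherm altitude = 9432.6 − 2440 = 6992.6 km.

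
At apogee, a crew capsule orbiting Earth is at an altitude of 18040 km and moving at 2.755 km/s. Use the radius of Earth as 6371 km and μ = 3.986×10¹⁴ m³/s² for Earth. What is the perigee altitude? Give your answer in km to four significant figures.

perigee altitude ≈ 1020 km

r_a = 6371 + 18040 = 24411 km = 2.441×10⁷ m.
Specific energy ε = v²/2 − μ/r = -1.253×10⁷ J/kg, so a = −μ/(2ε) = 1.590×10⁷ m.
The apsides satisfy r_p + r_a = 2a, so the perigee radius is 2a − r_a = 7.391×10⁶ m = 7391.3 km.
Perigee altitude = 7391.3 − 6371 = 1020.3 km.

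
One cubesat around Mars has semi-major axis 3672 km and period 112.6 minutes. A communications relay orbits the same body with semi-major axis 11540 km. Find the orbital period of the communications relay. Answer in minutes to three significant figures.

Kepler's third law: T² ∝ a³, so T₂ = T₁ (a₂/a₁)^(3/2).
a₂/a₁ = 3.143, (a₂/a₁)^(3/2) = 5.571.
T₂ = 112.6 × 5.571 = 627.3 minutes.

T₂ ≈ 627 minutes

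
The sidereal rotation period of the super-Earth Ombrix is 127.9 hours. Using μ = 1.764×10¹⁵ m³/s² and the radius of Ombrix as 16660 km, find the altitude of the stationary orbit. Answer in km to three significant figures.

h_sync ≈ 1.95×10⁵ km

T = 127.9 hours = 4.604×10⁵ s.
A synchronous orbit has period T, so by Kepler's third law a = (μT²/4π²)^(1/3).
μT²/4π² = 1.764×10¹⁵ × (4.604×10⁵)² / 39.48 = 9.473×10²⁴ m³.
a = 2.116×10⁸ m = 2.1159×10⁵ km.
Altitude h = a − R = 2.1159×10⁵ − 16660 = 1.9493×10⁵ km.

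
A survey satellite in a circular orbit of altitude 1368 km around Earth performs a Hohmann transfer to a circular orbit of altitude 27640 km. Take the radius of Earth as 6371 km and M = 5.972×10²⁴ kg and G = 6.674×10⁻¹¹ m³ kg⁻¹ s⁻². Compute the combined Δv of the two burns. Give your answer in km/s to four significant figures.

Δv_total ≈ 3.323 km/s

μ = GM = 6.674×10⁻¹¹ × 5.972×10²⁴ = 3.986×10¹⁴ m³/s².
r₁ = 6371 + 1368 = 7739.0 km = 7.7390×10⁶ m.
r₂ = 6371 + 27640 = 34011 km = 3.4011×10⁷ m.
Transfer ellipse a_t = (r₁ + r₂)/2 = 2.088×10⁷ m.
At r₁: circular v_c1 = √(μ/r₁) = 7176 m/s; transfer-perigee v_p = √[μ(2/r₁ − 1/a_t)] = 9160 m/s.
Δv₁ = v_p − v_c1 = 1984 m/s.
At r₂: circular v_c2 = √(μ/r₂) = 3423 m/s; transfer-apogee v_a = √[μ(2/r₂ − 1/a_t)] = 2084 m/s.
Δv₂ = v_c2 − v_a = 1339 m/s.
Total Δv = Δv₁ + Δv₂ = 3323 m/s = 3.323 km/s.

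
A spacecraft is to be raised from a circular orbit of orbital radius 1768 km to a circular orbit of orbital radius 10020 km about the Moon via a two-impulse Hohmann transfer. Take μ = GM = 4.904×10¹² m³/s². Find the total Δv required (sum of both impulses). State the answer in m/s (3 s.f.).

Δv_total ≈ 822 m/s

r₁ = 1768 km = 1.768×10⁶ m.
r₂ = 10020 km = 1.002×10⁷ m.
Transfer ellipse a_t = (r₁ + r₂)/2 = 5.894×10⁶ m.
At r₁: circular v_c1 = √(μ/r₁) = 1665 m/s; transfer-perilune v_p = √[μ(2/r₁ − 1/a_t)] = 2172 m/s.
Δv₁ = v_p − v_c1 = 506.1 m/s.
At r₂: circular v_c2 = √(μ/r₂) = 699.6 m/s; transfer-apolune v_a = √[μ(2/r₂ − 1/a_t)] = 383.2 m/s.
Δv₂ = v_c2 − v_a = 316.4 m/s.
Total Δv = Δv₁ + Δv₂ = 822.5 m/s.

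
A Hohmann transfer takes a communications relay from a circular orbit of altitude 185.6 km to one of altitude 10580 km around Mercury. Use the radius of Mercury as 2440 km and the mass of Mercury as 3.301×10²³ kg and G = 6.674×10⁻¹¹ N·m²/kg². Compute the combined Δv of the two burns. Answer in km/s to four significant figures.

Δv_total ≈ 1.388 km/s

μ = GM = 6.674×10⁻¹¹ × 3.301×10²³ = 2.203×10¹³ m³/s².
r₁ = 2440 + 185.6 = 2625.6 km = 2.6256×10⁶ m.
r₂ = 2440 + 10580 = 13020 km = 1.3020×10⁷ m.
Transfer ellipse a_t = (r₁ + r₂)/2 = 7.823×10⁶ m.
At r₁: circular v_c1 = √(μ/r₁) = 2897 m/s; transfer-periherm v_p = √[μ(2/r₁ − 1/a_t)] = 3737 m/s.
Δv₁ = v_p − v_c1 = 840.3 m/s.
At r₂: circular v_c2 = √(μ/r₂) = 1301 m/s; transfer-apoherm v_a = √[μ(2/r₂ − 1/a_t)] = 753.6 m/s.
Δv₂ = v_c2 − v_a = 547.2 m/s.
Total Δv = Δv₁ + Δv₂ = 1388 m/s = 1.388 km/s.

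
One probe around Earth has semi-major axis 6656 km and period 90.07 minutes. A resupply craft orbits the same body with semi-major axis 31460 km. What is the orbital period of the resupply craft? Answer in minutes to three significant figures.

T₂ ≈ 926 minutes

Kepler's third law: T² ∝ a³, so T₂ = T₁ (a₂/a₁)^(3/2).
a₂/a₁ = 4.727, (a₂/a₁)^(3/2) = 10.28.
T₂ = 90.07 × 10.28 = 925.5 minutes.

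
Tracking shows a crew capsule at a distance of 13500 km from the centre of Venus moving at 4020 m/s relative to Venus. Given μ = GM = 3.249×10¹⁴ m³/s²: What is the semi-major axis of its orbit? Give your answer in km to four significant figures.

a ≈ 10160 km

r = 1.350×10⁷ m.
Vis-viva rearranged: 1/a = 2/r − v²/μ = 1.481×10⁻⁷ − 4.974×10⁻⁸ = 9.841×10⁻⁸ m⁻¹.
a = 1.016×10⁷ m = 10162 km.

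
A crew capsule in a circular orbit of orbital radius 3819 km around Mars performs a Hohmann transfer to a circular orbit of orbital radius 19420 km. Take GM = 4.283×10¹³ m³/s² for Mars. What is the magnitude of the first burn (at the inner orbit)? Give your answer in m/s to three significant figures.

Δv ≈ 981 m/s

r₁ = 3819 km = 3.819×10⁶ m.
r₂ = 19420 km = 1.942×10⁷ m.
Transfer ellipse a_t = (r₁ + r₂)/2 = 1.162×10⁷ m.
At r₁: circular v_c1 = √(μ/r₁) = 3349 m/s; transfer-periapsis v_p = √[μ(2/r₁ − 1/a_t)] = 4329 m/s.
Δv₁ = v_p − v_c1 = 980.5 m/s.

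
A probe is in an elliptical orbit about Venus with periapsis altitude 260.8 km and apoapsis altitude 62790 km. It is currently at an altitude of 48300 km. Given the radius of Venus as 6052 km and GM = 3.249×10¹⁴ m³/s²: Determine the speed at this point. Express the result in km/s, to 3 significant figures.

r_p = 6052 + 260.8 = 6312.8 km = 6.3128×10⁶ m.
r_a = 6052 + 62790 = 68842 km = 6.8842×10⁷ m.
r = 6052 + 48300 = 54352 km = 5.435×10⁷ m.
Semi-major axis a = (r_p + r_a)/2 = 37577 km = 3.758×10⁷ m.
Vis-viva: v² = μ(2/r − 1/a) = 3.249×10¹⁴ × (3.680×10⁻⁸ − 2.661×10⁻⁸) = 3.309×10⁶ m²/s².
v = 1819 m/s = 1.819 km/s.

v ≈ 1.82 km/s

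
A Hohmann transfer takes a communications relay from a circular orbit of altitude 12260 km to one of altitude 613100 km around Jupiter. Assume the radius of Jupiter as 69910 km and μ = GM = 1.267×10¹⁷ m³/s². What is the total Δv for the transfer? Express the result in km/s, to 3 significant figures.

r₁ = 69910 + 12260 = 82170 km = 8.2170×10⁷ m.
r₂ = 69910 + 613100 = 683010 km = 6.8301×10⁸ m.
Transfer ellipse a_t = (r₁ + r₂)/2 = 3.826×10⁸ m.
At r₁: circular v_c1 = √(μ/r₁) = 39270 m/s; transfer-perijove v_p = √[μ(2/r₁ − 1/a_t)] = 52470 m/s.
Δv₁ = v_p − v_c1 = 13200 m/s.
At r₂: circular v_c2 = √(μ/r₂) = 13620 m/s; transfer-apojove v_a = √[μ(2/r₂ − 1/a_t)] = 6312 m/s.
Δv₂ = v_c2 − v_a = 7308 m/s.
Total Δv = Δv₁ + Δv₂ = 20510 m/s = 20.51 km/s.

Δv_total ≈ 20.5 km/s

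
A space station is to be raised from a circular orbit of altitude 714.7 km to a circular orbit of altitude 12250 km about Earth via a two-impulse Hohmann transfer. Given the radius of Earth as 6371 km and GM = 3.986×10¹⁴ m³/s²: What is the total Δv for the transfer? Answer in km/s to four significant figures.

Δv_total ≈ 2.719 km/s

r₁ = 6371 + 714.7 = 7085.7 km = 7.0857×10⁶ m.
r₂ = 6371 + 12250 = 18621 km = 1.8621×10⁷ m.
Transfer ellipse a_t = (r₁ + r₂)/2 = 1.285×10⁷ m.
At r₁: circular v_c1 = √(μ/r₁) = 7500 m/s; transfer-perigee v_p = √[μ(2/r₁ − 1/a_t)] = 9028 m/s.
Δv₁ = v_p − v_c1 = 1527 m/s.
At r₂: circular v_c2 = √(μ/r₂) = 4627 m/s; transfer-apogee v_a = √[μ(2/r₂ − 1/a_t)] = 3435 m/s.
Δv₂ = v_c2 − v_a = 1191 m/s.
Total Δv = Δv₁ + Δv₂ = 2719 m/s = 2.719 km/s.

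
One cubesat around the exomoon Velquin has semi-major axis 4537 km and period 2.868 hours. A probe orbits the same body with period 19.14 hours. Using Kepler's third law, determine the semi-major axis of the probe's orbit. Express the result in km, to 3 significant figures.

a₂ ≈ 16100 km

Kepler's third law: a³ ∝ T², so a₂ = a₁ (T₂/T₁)^(2/3).
T₂/T₁ = 6.674, (T₂/T₁)^(2/3) = 3.545.
a₂ = 4537 × 3.545 = 16080 km.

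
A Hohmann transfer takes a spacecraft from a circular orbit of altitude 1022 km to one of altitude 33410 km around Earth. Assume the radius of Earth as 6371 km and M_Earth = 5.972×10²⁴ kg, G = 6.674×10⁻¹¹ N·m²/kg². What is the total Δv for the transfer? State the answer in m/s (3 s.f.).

Δv_total ≈ 3590 m/s

μ = GM = 6.674×10⁻¹¹ × 5.972×10²⁴ = 3.986×10¹⁴ m³/s².
r₁ = 6371 + 1022 = 7393.0 km = 7.3930×10⁶ m.
r₂ = 6371 + 33410 = 39781 km = 3.9781×10⁷ m.
Transfer ellipse a_t = (r₁ + r₂)/2 = 2.359×10⁷ m.
At r₁: circular v_c1 = √(μ/r₁) = 7342 m/s; transfer-perigee v_p = √[μ(2/r₁ − 1/a_t)] = 9536 m/s.
Δv₁ = v_p − v_c1 = 2193 m/s.
At r₂: circular v_c2 = √(μ/r₂) = 3165 m/s; transfer-apogee v_a = √[μ(2/r₂ − 1/a_t)] = 1772 m/s.
Δv₂ = v_c2 − v_a = 1393 m/s.
Total Δv = Δv₁ + Δv₂ = 3586 m/s.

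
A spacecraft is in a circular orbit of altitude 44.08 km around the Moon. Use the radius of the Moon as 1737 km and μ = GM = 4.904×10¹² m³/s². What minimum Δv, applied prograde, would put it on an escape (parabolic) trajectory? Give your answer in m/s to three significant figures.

r = 1737 + 44.08 = 1781.1 km = 1.7811×10⁶ m.
Circular speed v_c = √(μ/r) = 1659 m/s.
Escape speed v_esc = √(2μ/r) = √2 × v_c = 2347 m/s.
Δv = v_esc − v_c = 687.3 m/s.

Δv ≈ 687 m/s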